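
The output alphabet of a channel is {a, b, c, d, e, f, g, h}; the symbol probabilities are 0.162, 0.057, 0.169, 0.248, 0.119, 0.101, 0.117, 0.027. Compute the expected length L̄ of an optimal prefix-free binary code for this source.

Repeatedly combine the two least-probable nodes; the expected code length is the sum of the merged weights.
merge 27/1000 + 57/1000 → 21/250
merge 21/250 + 101/1000 → 37/200
merge 117/1000 + 119/1000 → 59/250
merge 81/500 + 169/1000 → 331/1000
merge 37/200 + 59/250 → 421/1000
merge 31/125 + 331/1000 → 579/1000
merge 421/1000 + 579/1000 → 1
L = 21/250 + 37/200 + 59/250 + 331/1000 + 421/1000 + 579/1000 + 1 = 709/250 = 2.836 bits/symbol.

2.836 bits/symbol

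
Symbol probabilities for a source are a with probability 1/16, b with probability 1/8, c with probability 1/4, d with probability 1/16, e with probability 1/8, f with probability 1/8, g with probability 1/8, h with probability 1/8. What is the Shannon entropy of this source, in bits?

Each probability is a power of 1/2, so log₂(1/p) is an integer.
H = Σ p·log₂(1/p) = 1/16·4 + 1/8·3 + 1/4·2 + 1/16·4 + 1/8·3 + 1/8·3 + 1/8·3 + 1/8·3 = 2.875 bits.

2.875 bits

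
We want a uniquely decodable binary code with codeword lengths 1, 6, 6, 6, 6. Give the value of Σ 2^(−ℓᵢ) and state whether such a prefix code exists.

0.5625; yes

With common denominator 2^6 = 64: Σ 2^(−ℓᵢ) = 32/64 + 1/64 + 1/64 + 1/64 + 1/64 = 36/64 = 0.5625.
Kraft's inequality requires Σ ≤ 1; here Σ = 0.5625 ≤ 1, so such a prefix code exists.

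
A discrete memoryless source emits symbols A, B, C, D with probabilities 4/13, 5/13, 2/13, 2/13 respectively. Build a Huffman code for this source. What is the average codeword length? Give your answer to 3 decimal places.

Repeatedly combine the two least-probable nodes; the expected code length is the sum of the merged weights.
merge 2/13 + 2/13 → 4/13
merge 4/13 + 4/13 → 8/13
merge 5/13 + 8/13 → 1
L = 4/13 + 8/13 + 1 = 25/13 ≈ 1.923 bits/symbol.

1.923 bits/symbol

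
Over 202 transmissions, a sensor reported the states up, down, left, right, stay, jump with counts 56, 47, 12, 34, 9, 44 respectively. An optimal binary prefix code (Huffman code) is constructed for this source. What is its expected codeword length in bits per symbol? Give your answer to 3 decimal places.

Probabilities are the counts divided by 202.
Repeatedly combine the two least-probable nodes; the expected code length is the sum of the merged weights.
merge 9/202 + 6/101 → 21/202
merge 21/202 + 17/101 → 55/202
merge 22/101 + 47/202 → 91/202
merge 55/202 + 28/101 → 111/202
merge 91/202 + 111/202 → 1
L = 21/202 + 55/202 + 91/202 + 111/202 + 1 = 240/101 ≈ 2.376 bits/symbol.

2.376 bits/symbol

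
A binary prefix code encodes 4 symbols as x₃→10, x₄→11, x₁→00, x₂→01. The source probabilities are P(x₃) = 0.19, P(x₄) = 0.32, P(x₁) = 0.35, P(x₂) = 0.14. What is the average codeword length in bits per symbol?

2 bits/symbol

L̄ = Σ pᵢ·ℓᵢ = 0.19·2 + 0.32·2 + 0.35·2 + 0.14·2 = 2 bits/symbol.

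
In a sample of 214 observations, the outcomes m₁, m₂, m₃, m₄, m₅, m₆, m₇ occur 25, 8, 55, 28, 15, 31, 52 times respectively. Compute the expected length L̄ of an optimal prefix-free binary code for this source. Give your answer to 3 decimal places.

2.607 bits/symbol

Probabilities are the counts divided by 214.
Repeatedly combine the two least-probable nodes; the expected code length is the sum of the merged weights.
merge 4/107 + 15/214 → 23/214
merge 23/214 + 25/214 → 24/107
merge 14/107 + 31/214 → 59/214
merge 24/107 + 26/107 → 50/107
merge 55/214 + 59/214 → 57/107
merge 50/107 + 57/107 → 1
L = 23/214 + 24/107 + 59/214 + 50/107 + 57/107 + 1 = 279/107 ≈ 2.607 bits/symbol.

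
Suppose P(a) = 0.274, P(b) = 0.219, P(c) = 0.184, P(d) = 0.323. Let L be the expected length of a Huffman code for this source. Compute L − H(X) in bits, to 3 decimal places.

Entropy H = −Σ p log₂ p ≈ 1.9676 bits.
Huffman merges: 23/125+219/1000→403/1000; 137/500+323/1000→597/1000; 403/1000+597/1000→1. L = 2 ≈ 2.0000.
L − H = 2.0000 − 1.9676 = 0.032 bits.

0.032 bits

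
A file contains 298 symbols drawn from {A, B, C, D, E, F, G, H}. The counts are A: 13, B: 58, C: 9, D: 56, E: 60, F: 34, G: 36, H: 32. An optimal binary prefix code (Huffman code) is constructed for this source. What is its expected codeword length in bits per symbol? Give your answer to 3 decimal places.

Probabilities are the counts divided by 298.
Repeatedly combine the two least-probable nodes; the expected code length is the sum of the merged weights.
merge 9/298 + 13/298 → 11/149
merge 11/149 + 16/149 → 27/149
merge 17/149 + 18/149 → 35/149
merge 27/149 + 28/149 → 55/149
merge 29/149 + 30/149 → 59/149
merge 35/149 + 55/149 → 90/149
merge 59/149 + 90/149 → 1
L = 11/149 + 27/149 + 35/149 + 55/149 + 59/149 + 90/149 + 1 = 426/149 ≈ 2.859 bits/symbol.

2.859 bits/symbol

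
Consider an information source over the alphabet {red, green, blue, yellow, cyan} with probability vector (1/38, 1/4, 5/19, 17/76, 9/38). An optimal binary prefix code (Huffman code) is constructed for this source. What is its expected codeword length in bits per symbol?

2.25 bits/symbol

Repeatedly combine the two least-probable nodes; the expected code length is the sum of the merged weights.
merge 1/38 + 17/76 → 1/4
merge 9/38 + 1/4 → 37/76
merge 1/4 + 5/19 → 39/76
merge 37/76 + 39/76 → 1
L = 1/4 + 37/76 + 39/76 + 1 = 9/4 = 2.25 bits/symbol.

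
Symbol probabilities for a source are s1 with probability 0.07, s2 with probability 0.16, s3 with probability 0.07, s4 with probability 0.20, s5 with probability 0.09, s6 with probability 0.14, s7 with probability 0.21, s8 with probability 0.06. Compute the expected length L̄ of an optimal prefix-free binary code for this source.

2.88 bits/symbol

Repeatedly combine the two least-probable nodes; the expected code length is the sum of the merged weights.
merge 3/50 + 7/100 → 13/100
merge 7/100 + 9/100 → 4/25
merge 13/100 + 7/50 → 27/100
merge 4/25 + 4/25 → 8/25
merge 1/5 + 21/100 → 41/100
merge 27/100 + 8/25 → 59/100
merge 41/100 + 59/100 → 1
L = 13/100 + 4/25 + 27/100 + 8/25 + 41/100 + 59/100 + 1 = 72/25 = 2.88 bits/symbol.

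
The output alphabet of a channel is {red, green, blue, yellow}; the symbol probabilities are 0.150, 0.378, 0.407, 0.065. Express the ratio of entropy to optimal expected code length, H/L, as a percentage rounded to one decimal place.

95.4%

Entropy H = −Σ p log₂ p ≈ 1.7252 bits.
Huffman merges: 13/200+3/20→43/200; 43/200+189/500→593/1000; 407/1000+593/1000→1. L = 226/125 ≈ 1.8080.
Efficiency = H/L = 1.7252/1.8080 = 95.4%.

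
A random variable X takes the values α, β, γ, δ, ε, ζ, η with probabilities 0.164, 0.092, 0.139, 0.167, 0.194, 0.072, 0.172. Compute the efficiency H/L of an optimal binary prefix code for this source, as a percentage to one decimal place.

97.9%

Entropy H = −Σ p log₂ p ≈ 2.7404 bits.
Huffman merges: 9/125+23/250→41/250; 139/1000+41/250→303/1000; 41/250+167/1000→331/1000; 43/250+97/500→183/500; 303/1000+331/1000→317/500; 183/500+317/500→1. L = 1399/500 ≈ 2.7980.
Efficiency = H/L = 2.7404/2.7980 = 97.9%.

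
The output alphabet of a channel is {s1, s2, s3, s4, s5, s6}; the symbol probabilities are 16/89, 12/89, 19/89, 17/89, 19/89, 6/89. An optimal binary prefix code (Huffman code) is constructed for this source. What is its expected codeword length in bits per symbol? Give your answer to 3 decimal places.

Repeatedly combine the two least-probable nodes; the expected code length is the sum of the merged weights.
merge 6/89 + 12/89 → 18/89
merge 16/89 + 17/89 → 33/89
merge 18/89 + 19/89 → 37/89
merge 19/89 + 33/89 → 52/89
merge 37/89 + 52/89 → 1
L = 18/89 + 33/89 + 37/89 + 52/89 + 1 = 229/89 ≈ 2.573 bits/symbol.

2.573 bits/symbol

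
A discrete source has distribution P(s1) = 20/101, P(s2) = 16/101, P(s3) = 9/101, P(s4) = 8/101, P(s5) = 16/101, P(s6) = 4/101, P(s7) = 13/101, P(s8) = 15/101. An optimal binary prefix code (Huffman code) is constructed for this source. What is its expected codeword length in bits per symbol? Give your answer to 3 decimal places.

Repeatedly combine the two least-probable nodes; the expected code length is the sum of the merged weights.
merge 4/101 + 8/101 → 12/101
merge 9/101 + 12/101 → 21/101
merge 13/101 + 15/101 → 28/101
merge 16/101 + 16/101 → 32/101
merge 20/101 + 21/101 → 41/101
merge 28/101 + 32/101 → 60/101
merge 41/101 + 60/101 → 1
L = 12/101 + 21/101 + 28/101 + 32/101 + 41/101 + 60/101 + 1 = 295/101 ≈ 2.921 bits/symbol.

2.921 bits/symbol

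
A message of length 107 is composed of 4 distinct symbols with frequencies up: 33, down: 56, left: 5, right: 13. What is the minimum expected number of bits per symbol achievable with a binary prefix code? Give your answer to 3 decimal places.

1.645 bits/symbol

Probabilities are the counts divided by 107.
Repeatedly combine the two least-probable nodes; the expected code length is the sum of the merged weights.
merge 5/107 + 13/107 → 18/107
merge 18/107 + 33/107 → 51/107
merge 51/107 + 56/107 → 1
L = 18/107 + 51/107 + 1 = 176/107 ≈ 1.645 bits/symbol.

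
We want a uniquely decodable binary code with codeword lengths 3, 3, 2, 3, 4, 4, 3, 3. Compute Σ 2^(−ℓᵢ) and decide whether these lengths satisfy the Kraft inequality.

With common denominator 2^4 = 16: Σ 2^(−ℓᵢ) = 2/16 + 2/16 + 4/16 + 2/16 + 1/16 + 1/16 + 2/16 + 2/16 = 16/16 = 1.
Kraft's inequality requires Σ ≤ 1; here Σ = 1 ≤ 1, so such a prefix code exists.

1; yes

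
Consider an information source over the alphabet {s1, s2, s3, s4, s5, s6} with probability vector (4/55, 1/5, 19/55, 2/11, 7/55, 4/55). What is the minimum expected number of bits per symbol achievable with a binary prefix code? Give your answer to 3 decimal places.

Repeatedly combine the two least-probable nodes; the expected code length is the sum of the merged weights.
merge 4/55 + 4/55 → 8/55
merge 7/55 + 8/55 → 3/11
merge 2/11 + 1/5 → 21/55
merge 3/11 + 19/55 → 34/55
merge 21/55 + 34/55 → 1
L = 8/55 + 3/11 + 21/55 + 34/55 + 1 = 133/55 ≈ 2.418 bits/symbol.

2.418 bits/symbol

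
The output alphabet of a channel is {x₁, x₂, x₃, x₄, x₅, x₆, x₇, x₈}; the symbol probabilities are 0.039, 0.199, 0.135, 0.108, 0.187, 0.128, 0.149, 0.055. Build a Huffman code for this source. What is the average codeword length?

Repeatedly combine the two least-probable nodes; the expected code length is the sum of the merged weights.
merge 39/1000 + 11/200 → 47/500
merge 47/500 + 27/250 → 101/500
merge 16/125 + 27/200 → 263/1000
merge 149/1000 + 187/1000 → 42/125
merge 199/1000 + 101/500 → 401/1000
merge 263/1000 + 42/125 → 599/1000
merge 401/1000 + 599/1000 → 1
L = 47/500 + 101/500 + 263/1000 + 42/125 + 401/1000 + 599/1000 + 1 = 579/200 = 2.895 bits/symbol.

2.895 bits/symbol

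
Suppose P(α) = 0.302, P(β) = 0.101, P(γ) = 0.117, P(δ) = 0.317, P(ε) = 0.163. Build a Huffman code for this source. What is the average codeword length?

2.218 bits/symbol

Repeatedly combine the two least-probable nodes; the expected code length is the sum of the merged weights.
merge 101/1000 + 117/1000 → 109/500
merge 163/1000 + 109/500 → 381/1000
merge 151/500 + 317/1000 → 619/1000
merge 381/1000 + 619/1000 → 1
L = 109/500 + 381/1000 + 619/1000 + 1 = 1109/500 = 2.218 bits/symbol.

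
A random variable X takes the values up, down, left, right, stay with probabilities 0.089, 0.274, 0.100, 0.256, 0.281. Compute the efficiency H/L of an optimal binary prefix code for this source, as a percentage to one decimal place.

99.2%

Entropy H = −Σ p log₂ p ≈ 2.1724 bits.
Huffman merges: 89/1000+1/10→189/1000; 189/1000+32/125→89/200; 137/500+281/1000→111/200; 89/200+111/200→1. L = 2189/1000 ≈ 2.1890.
Efficiency = H/L = 2.1724/2.1890 = 99.2%.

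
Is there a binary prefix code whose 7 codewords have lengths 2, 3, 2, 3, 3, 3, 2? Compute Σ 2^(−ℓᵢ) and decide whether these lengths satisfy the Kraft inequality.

With common denominator 2^3 = 8: Σ 2^(−ℓᵢ) = 2/8 + 1/8 + 2/8 + 1/8 + 1/8 + 1/8 + 2/8 = 10/8 = 1.25.
Kraft's inequality requires Σ ≤ 1; here Σ = 1.25 > 1, so no such prefix code exists.

1.25; no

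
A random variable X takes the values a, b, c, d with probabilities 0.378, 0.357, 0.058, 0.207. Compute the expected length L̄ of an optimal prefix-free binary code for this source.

1.887 bits/symbol

Repeatedly combine the two least-probable nodes; the expected code length is the sum of the merged weights.
merge 29/500 + 207/1000 → 53/200
merge 53/200 + 357/1000 → 311/500
merge 189/500 + 311/500 → 1
L = 53/200 + 311/500 + 1 = 1887/1000 = 1.887 bits/symbol.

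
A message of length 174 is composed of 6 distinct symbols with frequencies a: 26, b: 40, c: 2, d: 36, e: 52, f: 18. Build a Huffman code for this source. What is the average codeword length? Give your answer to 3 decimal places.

2.379 bits/symbol

Probabilities are the counts divided by 174.
Repeatedly combine the two least-probable nodes; the expected code length is the sum of the merged weights.
merge 1/87 + 3/29 → 10/87
merge 10/87 + 13/87 → 23/87
merge 6/29 + 20/87 → 38/87
merge 23/87 + 26/87 → 49/87
merge 38/87 + 49/87 → 1
L = 10/87 + 23/87 + 38/87 + 49/87 + 1 = 69/29 ≈ 2.379 bits/symbol.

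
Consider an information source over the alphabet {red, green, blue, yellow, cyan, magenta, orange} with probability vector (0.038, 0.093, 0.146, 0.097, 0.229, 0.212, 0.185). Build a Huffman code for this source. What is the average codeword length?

Repeatedly combine the two least-probable nodes; the expected code length is the sum of the merged weights.
merge 19/500 + 93/1000 → 131/1000
merge 97/1000 + 131/1000 → 57/250
merge 73/500 + 37/200 → 331/1000
merge 53/250 + 57/250 → 11/25
merge 229/1000 + 331/1000 → 14/25
merge 11/25 + 14/25 → 1
L = 131/1000 + 57/250 + 331/1000 + 11/25 + 14/25 + 1 = 269/100 = 2.69 bits/symbol.

2.69 bits/symbol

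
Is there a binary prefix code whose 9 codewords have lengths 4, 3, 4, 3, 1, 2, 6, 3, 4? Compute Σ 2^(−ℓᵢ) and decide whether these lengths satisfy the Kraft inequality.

1.328125; no

With common denominator 2^6 = 64: Σ 2^(−ℓᵢ) = 4/64 + 8/64 + 4/64 + 8/64 + 32/64 + 16/64 + 1/64 + 8/64 + 4/64 = 85/64 = 1.328125.
Kraft's inequality requires Σ ≤ 1; here Σ = 1.328125 > 1, so no such prefix code exists.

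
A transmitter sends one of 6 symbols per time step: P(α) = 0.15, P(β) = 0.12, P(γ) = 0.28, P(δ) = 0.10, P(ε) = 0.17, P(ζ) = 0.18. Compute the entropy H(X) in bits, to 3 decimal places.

H = −Σ pᵢ log₂ pᵢ.
−0.15·log₂(0.15) = 0.4105
−0.12·log₂(0.12) = 0.3671
−0.28·log₂(0.28) = 0.5142
−0.10·log₂(0.10) = 0.3322
−0.17·log₂(0.17) = 0.4346
−0.18·log₂(0.18) = 0.4453
Sum ≈ 2.5039 → 2.504 bits.

2.504 bits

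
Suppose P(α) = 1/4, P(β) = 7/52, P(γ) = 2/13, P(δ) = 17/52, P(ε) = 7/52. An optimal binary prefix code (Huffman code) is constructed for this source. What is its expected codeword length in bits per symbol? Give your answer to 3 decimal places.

Repeatedly combine the two least-probable nodes; the expected code length is the sum of the merged weights.
merge 7/52 + 7/52 → 7/26
merge 2/13 + 1/4 → 21/52
merge 7/26 + 17/52 → 31/52
merge 21/52 + 31/52 → 1
L = 7/26 + 21/52 + 31/52 + 1 = 59/26 ≈ 2.269 bits/symbol.

2.269 bits/symbol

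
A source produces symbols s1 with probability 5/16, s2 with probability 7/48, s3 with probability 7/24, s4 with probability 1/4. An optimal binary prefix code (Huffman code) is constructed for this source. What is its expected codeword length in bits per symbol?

Repeatedly combine the two least-probable nodes; the expected code length is the sum of the merged weights.
merge 7/48 + 1/4 → 19/48
merge 7/24 + 5/16 → 29/48
merge 19/48 + 29/48 → 1
L = 19/48 + 29/48 + 1 = 2 bits/symbol.

2 bits/symbol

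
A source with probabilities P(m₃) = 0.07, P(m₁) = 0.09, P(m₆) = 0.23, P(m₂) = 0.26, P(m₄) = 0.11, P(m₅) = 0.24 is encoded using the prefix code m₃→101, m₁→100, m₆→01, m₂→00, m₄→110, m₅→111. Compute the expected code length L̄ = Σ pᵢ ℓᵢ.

L̄ = Σ pᵢ·ℓᵢ = 0.07·3 + 0.09·3 + 0.23·2 + 0.26·2 + 0.11·3 + 0.24·3 = 2.51 bits/symbol.

2.51 bits/symbol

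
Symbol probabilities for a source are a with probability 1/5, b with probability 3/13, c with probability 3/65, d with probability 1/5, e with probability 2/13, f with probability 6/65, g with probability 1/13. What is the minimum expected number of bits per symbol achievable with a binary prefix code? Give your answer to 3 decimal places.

2.692 bits/symbol

Repeatedly combine the two least-probable nodes; the expected code length is the sum of the merged weights.
merge 3/65 + 1/13 → 8/65
merge 6/65 + 8/65 → 14/65
merge 2/13 + 1/5 → 23/65
merge 1/5 + 14/65 → 27/65
merge 3/13 + 23/65 → 38/65
merge 27/65 + 38/65 → 1
L = 8/65 + 14/65 + 23/65 + 27/65 + 38/65 + 1 = 35/13 ≈ 2.692 bits/symbol.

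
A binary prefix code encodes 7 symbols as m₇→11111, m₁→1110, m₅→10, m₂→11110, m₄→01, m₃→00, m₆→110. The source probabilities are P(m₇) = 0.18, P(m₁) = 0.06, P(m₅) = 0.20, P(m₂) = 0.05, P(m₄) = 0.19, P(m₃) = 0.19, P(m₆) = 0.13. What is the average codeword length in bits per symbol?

2.94 bits/symbol

L̄ = Σ pᵢ·ℓᵢ = 0.18·5 + 0.06·4 + 0.20·2 + 0.05·5 + 0.19·2 + 0.19·2 + 0.13·3 = 2.94 bits/symbol.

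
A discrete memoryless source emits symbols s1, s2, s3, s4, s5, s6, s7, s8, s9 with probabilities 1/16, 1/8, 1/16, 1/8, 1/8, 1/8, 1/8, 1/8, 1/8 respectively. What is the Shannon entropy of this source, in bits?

3.125 bits

Each probability is a power of 1/2, so log₂(1/p) is an integer.
H = Σ p·log₂(1/p) = 1/16·4 + 1/8·3 + 1/16·4 + 1/8·3 + 1/8·3 + 1/8·3 + 1/8·3 + 1/8·3 + 1/8·3 = 3.125 bits.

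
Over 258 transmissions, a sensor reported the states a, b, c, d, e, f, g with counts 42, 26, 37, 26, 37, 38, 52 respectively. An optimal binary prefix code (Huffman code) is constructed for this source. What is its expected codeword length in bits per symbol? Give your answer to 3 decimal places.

2.798 bits/symbol

Probabilities are the counts divided by 258.
Repeatedly combine the two least-probable nodes; the expected code length is the sum of the merged weights.
merge 13/129 + 13/129 → 26/129
merge 37/258 + 37/258 → 37/129
merge 19/129 + 7/43 → 40/129
merge 26/129 + 26/129 → 52/129
merge 37/129 + 40/129 → 77/129
merge 52/129 + 77/129 → 1
L = 26/129 + 37/129 + 40/129 + 52/129 + 77/129 + 1 = 361/129 ≈ 2.798 bits/symbol.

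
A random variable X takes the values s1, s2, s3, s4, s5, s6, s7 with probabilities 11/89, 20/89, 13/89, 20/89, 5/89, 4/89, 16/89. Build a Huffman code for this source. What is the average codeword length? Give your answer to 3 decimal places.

Repeatedly combine the two least-probable nodes; the expected code length is the sum of the merged weights.
merge 4/89 + 5/89 → 9/89
merge 9/89 + 11/89 → 20/89
merge 13/89 + 16/89 → 29/89
merge 20/89 + 20/89 → 40/89
merge 20/89 + 29/89 → 49/89
merge 40/89 + 49/89 → 1
L = 9/89 + 20/89 + 29/89 + 40/89 + 49/89 + 1 = 236/89 ≈ 2.652 bits/symbol.

2.652 bits/symbol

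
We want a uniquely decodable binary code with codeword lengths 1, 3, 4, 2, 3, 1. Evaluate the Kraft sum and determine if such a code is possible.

With common denominator 2^4 = 16: Σ 2^(−ℓᵢ) = 8/16 + 2/16 + 1/16 + 4/16 + 2/16 + 8/16 = 25/16 = 1.5625.
Kraft's inequality requires Σ ≤ 1; here Σ = 1.5625 > 1, so no such prefix code exists.

1.5625; no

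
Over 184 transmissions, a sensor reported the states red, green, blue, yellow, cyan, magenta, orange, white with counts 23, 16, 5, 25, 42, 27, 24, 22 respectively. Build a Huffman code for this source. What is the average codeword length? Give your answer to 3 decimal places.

2.886 bits/symbol

Probabilities are the counts divided by 184.
Repeatedly combine the two least-probable nodes; the expected code length is the sum of the merged weights.
merge 5/184 + 2/23 → 21/184
merge 21/184 + 11/92 → 43/184
merge 1/8 + 3/23 → 47/184
merge 25/184 + 27/184 → 13/46
merge 21/92 + 43/184 → 85/184
merge 47/184 + 13/46 → 99/184
merge 85/184 + 99/184 → 1
L = 21/184 + 43/184 + 47/184 + 13/46 + 85/184 + 99/184 + 1 = 531/184 ≈ 2.886 bits/symbol.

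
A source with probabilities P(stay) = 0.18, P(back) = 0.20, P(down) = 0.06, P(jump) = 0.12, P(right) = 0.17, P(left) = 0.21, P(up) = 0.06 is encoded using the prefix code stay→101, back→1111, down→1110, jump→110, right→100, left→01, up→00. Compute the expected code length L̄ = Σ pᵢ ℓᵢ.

L̄ = Σ pᵢ·ℓᵢ = 0.18·3 + 0.20·4 + 0.06·4 + 0.12·3 + 0.17·3 + 0.21·2 + 0.06·2 = 2.99 bits/symbol.

2.99 bits/symbol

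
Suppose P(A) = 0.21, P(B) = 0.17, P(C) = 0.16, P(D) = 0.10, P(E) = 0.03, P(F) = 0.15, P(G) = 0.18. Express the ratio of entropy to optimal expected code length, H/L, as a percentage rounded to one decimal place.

Entropy H = −Σ p log₂ p ≈ 2.6702 bits.
Huffman merges: 3/100+1/10→13/100; 13/100+3/20→7/25; 4/25+17/100→33/100; 9/50+21/100→39/100; 7/25+33/100→61/100; 39/100+61/100→1. L = 137/50 ≈ 2.7400.
Efficiency = H/L = 2.6702/2.7400 = 97.5%.

97.5%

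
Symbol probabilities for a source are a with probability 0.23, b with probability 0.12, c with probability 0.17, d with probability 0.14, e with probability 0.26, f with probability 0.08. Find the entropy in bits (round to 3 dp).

H = −Σ pᵢ log₂ pᵢ.
−0.23·log₂(0.23) = 0.4877
−0.12·log₂(0.12) = 0.3671
−0.17·log₂(0.17) = 0.4346
−0.14·log₂(0.14) = 0.3971
−0.26·log₂(0.26) = 0.5053
−0.08·log₂(0.08) = 0.2915
Sum ≈ 2.4832 → 2.483 bits.

2.483 bits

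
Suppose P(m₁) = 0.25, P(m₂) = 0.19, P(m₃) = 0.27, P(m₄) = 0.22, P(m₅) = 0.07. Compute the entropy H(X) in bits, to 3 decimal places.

H = −Σ pᵢ log₂ pᵢ.
−0.25·log₂(0.25) = 0.5000
−0.19·log₂(0.19) = 0.4552
−0.27·log₂(0.27) = 0.5100
−0.22·log₂(0.22) = 0.4806
−0.07·log₂(0.07) = 0.2686
Sum ≈ 2.2144 → 2.214 bits.

2.214 bits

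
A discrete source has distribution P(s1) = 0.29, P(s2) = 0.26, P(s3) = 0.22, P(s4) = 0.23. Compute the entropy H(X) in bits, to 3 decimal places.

H = −Σ pᵢ log₂ pᵢ.
−0.29·log₂(0.29) = 0.5179
−0.26·log₂(0.26) = 0.5053
−0.22·log₂(0.22) = 0.4806
−0.23·log₂(0.23) = 0.4877
Sum ≈ 1.9914 → 1.991 bits.

1.991 bits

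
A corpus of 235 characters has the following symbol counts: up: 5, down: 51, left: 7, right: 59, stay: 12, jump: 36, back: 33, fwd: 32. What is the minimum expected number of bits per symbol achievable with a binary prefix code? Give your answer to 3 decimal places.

Probabilities are the counts divided by 235.
Repeatedly combine the two least-probable nodes; the expected code length is the sum of the merged weights.
merge 1/47 + 7/235 → 12/235
merge 12/235 + 12/235 → 24/235
merge 24/235 + 32/235 → 56/235
merge 33/235 + 36/235 → 69/235
merge 51/235 + 56/235 → 107/235
merge 59/235 + 69/235 → 128/235
merge 107/235 + 128/235 → 1
L = 12/235 + 24/235 + 56/235 + 69/235 + 107/235 + 128/235 + 1 = 631/235 ≈ 2.685 bits/symbol.

2.685 bits/symbol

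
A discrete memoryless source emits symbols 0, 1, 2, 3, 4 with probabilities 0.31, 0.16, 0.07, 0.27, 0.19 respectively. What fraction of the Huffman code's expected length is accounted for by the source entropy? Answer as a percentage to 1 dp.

97.8%

Entropy H = −Σ p log₂ p ≈ 2.1806 bits.
Huffman merges: 7/100+4/25→23/100; 19/100+23/100→21/50; 27/100+31/100→29/50; 21/50+29/50→1. L = 223/100 ≈ 2.2300.
Efficiency = H/L = 2.1806/2.2300 = 97.8%.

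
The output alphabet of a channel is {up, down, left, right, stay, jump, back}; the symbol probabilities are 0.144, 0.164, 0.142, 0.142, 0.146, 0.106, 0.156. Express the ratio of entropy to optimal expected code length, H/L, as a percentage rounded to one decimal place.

98.6%

Entropy H = −Σ p log₂ p ≈ 2.7968 bits.
Huffman merges: 53/500+71/500→31/125; 71/500+18/125→143/500; 73/500+39/250→151/500; 41/250+31/125→103/250; 143/500+151/500→147/250; 103/250+147/250→1. L = 709/250 ≈ 2.8360.
Efficiency = H/L = 2.7968/2.8360 = 98.6%.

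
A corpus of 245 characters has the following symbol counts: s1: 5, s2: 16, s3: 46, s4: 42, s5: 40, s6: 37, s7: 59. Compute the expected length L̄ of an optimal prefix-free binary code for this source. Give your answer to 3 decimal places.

Probabilities are the counts divided by 245.
Repeatedly combine the two least-probable nodes; the expected code length is the sum of the merged weights.
merge 1/49 + 16/245 → 3/35
merge 3/35 + 37/245 → 58/245
merge 8/49 + 6/35 → 82/245
merge 46/245 + 58/245 → 104/245
merge 59/245 + 82/245 → 141/245
merge 104/245 + 141/245 → 1
L = 3/35 + 58/245 + 82/245 + 104/245 + 141/245 + 1 = 93/35 ≈ 2.657 bits/symbol.

2.657 bits/symbol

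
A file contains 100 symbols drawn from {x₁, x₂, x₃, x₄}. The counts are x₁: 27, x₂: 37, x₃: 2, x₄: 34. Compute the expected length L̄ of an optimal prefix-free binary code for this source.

Probabilities are the counts divided by 100.
Repeatedly combine the two least-probable nodes; the expected code length is the sum of the merged weights.
merge 1/50 + 27/100 → 29/100
merge 29/100 + 17/50 → 63/100
merge 37/100 + 63/100 → 1
L = 29/100 + 63/100 + 1 = 48/25 = 1.92 bits/symbol.

1.92 bits/symbol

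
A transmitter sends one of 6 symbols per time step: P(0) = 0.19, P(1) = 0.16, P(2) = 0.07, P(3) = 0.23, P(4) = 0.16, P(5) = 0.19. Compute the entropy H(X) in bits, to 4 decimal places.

2.5127 bits

H = −Σ pᵢ log₂ pᵢ.
−0.19·log₂(0.19) = 0.4552
−0.16·log₂(0.16) = 0.4230
−0.07·log₂(0.07) = 0.2686
−0.23·log₂(0.23) = 0.4877
−0.16·log₂(0.16) = 0.4230
−0.19·log₂(0.19) = 0.4552
Sum ≈ 2.5127 → 2.5127 bits.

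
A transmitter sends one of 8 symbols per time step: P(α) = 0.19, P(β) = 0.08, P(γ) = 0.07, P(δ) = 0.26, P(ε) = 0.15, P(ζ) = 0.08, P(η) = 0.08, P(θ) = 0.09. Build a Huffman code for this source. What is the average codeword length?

2.86 bits/symbol

Repeatedly combine the two least-probable nodes; the expected code length is the sum of the merged weights.
merge 7/100 + 2/25 → 3/20
merge 2/25 + 2/25 → 4/25
merge 9/100 + 3/20 → 6/25
merge 3/20 + 4/25 → 31/100
merge 19/100 + 6/25 → 43/100
merge 13/50 + 31/100 → 57/100
merge 43/100 + 57/100 → 1
L = 3/20 + 4/25 + 6/25 + 31/100 + 43/100 + 57/100 + 1 = 143/50 = 2.86 bits/symbol.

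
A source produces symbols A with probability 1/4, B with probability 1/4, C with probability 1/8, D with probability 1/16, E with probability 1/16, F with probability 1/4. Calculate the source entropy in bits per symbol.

Each probability is a power of 1/2, so log₂(1/p) is an integer.
H = Σ p·log₂(1/p) = 1/4·2 + 1/4·2 + 1/8·3 + 1/16·4 + 1/16·4 + 1/4·2 = 2.375 bits.

2.375 bits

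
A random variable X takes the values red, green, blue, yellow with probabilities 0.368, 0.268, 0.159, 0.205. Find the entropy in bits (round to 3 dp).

1.930 bits

H = −Σ pᵢ log₂ pᵢ.
−0.368·log₂(0.368) = 0.5307
−0.268·log₂(0.268) = 0.5091
−0.159·log₂(0.159) = 0.4218
−0.205·log₂(0.205) = 0.4687
Sum ≈ 1.9304 → 1.930 bits.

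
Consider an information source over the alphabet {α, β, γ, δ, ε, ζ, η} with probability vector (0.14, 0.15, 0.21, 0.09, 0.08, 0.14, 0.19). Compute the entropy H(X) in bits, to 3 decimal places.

2.737 bits

H = −Σ pᵢ log₂ pᵢ.
−0.14·log₂(0.14) = 0.3971
−0.15·log₂(0.15) = 0.4105
−0.21·log₂(0.21) = 0.4728
−0.09·log₂(0.09) = 0.3127
−0.08·log₂(0.08) = 0.2915
−0.14·log₂(0.14) = 0.3971
−0.19·log₂(0.19) = 0.4552
Sum ≈ 2.7370 → 2.737 bits.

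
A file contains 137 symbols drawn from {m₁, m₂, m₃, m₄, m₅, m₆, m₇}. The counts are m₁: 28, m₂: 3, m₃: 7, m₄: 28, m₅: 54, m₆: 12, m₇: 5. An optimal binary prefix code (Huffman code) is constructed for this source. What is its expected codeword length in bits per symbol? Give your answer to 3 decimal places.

Probabilities are the counts divided by 137.
Repeatedly combine the two least-probable nodes; the expected code length is the sum of the merged weights.
merge 3/137 + 5/137 → 8/137
merge 7/137 + 8/137 → 15/137
merge 12/137 + 15/137 → 27/137
merge 27/137 + 28/137 → 55/137
merge 28/137 + 54/137 → 82/137
merge 55/137 + 82/137 → 1
L = 8/137 + 15/137 + 27/137 + 55/137 + 82/137 + 1 = 324/137 ≈ 2.365 bits/symbol.

2.365 bits/symbol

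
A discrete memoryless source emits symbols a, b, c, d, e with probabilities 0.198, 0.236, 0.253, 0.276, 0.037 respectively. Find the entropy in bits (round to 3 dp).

H = −Σ pᵢ log₂ pᵢ.
−0.198·log₂(0.198) = 0.4626
−0.236·log₂(0.236) = 0.4916
−0.253·log₂(0.253) = 0.5016
−0.276·log₂(0.276) = 0.5126
−0.037·log₂(0.037) = 0.1760
Sum ≈ 2.1445 → 2.144 bits.

2.144 bits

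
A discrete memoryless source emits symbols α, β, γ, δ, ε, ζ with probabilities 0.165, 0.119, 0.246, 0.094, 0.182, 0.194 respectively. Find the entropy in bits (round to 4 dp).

2.5191 bits

H = −Σ pᵢ log₂ pᵢ.
−0.165·log₂(0.165) = 0.4289
−0.119·log₂(0.119) = 0.3654
−0.246·log₂(0.246) = 0.4977
−0.094·log₂(0.094) = 0.3207
−0.182·log₂(0.182) = 0.4474
−0.194·log₂(0.194) = 0.4590
Sum ≈ 2.5191 → 2.5191 bits.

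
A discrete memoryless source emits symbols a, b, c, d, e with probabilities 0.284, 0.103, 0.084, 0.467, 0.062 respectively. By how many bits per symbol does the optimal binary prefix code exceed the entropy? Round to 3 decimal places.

Entropy H = −Σ p log₂ p ≈ 1.9154 bits.
Huffman merges: 31/500+21/250→73/500; 103/1000+73/500→249/1000; 249/1000+71/250→533/1000; 467/1000+533/1000→1. L = 241/125 ≈ 1.9280.
L − H = 1.9280 − 1.9154 = 0.013 bits.

0.013 bits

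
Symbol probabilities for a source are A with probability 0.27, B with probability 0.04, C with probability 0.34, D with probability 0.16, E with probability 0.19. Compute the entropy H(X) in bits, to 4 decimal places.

H = −Σ pᵢ log₂ pᵢ.
−0.27·log₂(0.27) = 0.5100
−0.04·log₂(0.04) = 0.1858
−0.34·log₂(0.34) = 0.5292
−0.16·log₂(0.16) = 0.4230
−0.19·log₂(0.19) = 0.4552
Sum ≈ 2.1032 → 2.1032 bits.

2.1032 bits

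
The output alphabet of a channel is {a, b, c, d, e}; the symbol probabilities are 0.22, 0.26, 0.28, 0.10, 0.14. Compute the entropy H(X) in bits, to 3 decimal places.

2.229 bits

H = −Σ pᵢ log₂ pᵢ.
−0.22·log₂(0.22) = 0.4806
−0.26·log₂(0.26) = 0.5053
−0.28·log₂(0.28) = 0.5142
−0.10·log₂(0.10) = 0.3322
−0.14·log₂(0.14) = 0.3971
Sum ≈ 2.2294 → 2.229 bits.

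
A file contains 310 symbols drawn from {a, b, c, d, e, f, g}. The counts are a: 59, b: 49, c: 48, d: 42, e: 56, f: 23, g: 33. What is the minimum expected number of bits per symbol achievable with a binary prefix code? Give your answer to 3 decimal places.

2.810 bits/symbol

Probabilities are the counts divided by 310.
Repeatedly combine the two least-probable nodes; the expected code length is the sum of the merged weights.
merge 23/310 + 33/310 → 28/155
merge 21/155 + 24/155 → 9/31
merge 49/310 + 28/155 → 21/62
merge 28/155 + 59/310 → 23/62
merge 9/31 + 21/62 → 39/62
merge 23/62 + 39/62 → 1
L = 28/155 + 9/31 + 21/62 + 23/62 + 39/62 + 1 = 871/310 ≈ 2.810 bits/symbol.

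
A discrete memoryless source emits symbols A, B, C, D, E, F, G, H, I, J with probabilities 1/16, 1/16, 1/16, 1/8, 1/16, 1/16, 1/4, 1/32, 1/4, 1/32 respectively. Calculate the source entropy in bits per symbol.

Each probability is a power of 1/2, so log₂(1/p) is an integer.
H = Σ p·log₂(1/p) = 1/16·4 + 1/16·4 + 1/16·4 + 1/8·3 + 1/16·4 + 1/16·4 + 1/4·2 + 1/32·5 + 1/4·2 + 1/32·5 = 2.9375 bits.

2.9375 bits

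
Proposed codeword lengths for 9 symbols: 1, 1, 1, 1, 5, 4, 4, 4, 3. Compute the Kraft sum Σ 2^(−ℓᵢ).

With common denominator 2^5 = 32: Σ 2^(−ℓᵢ) = 16/32 + 16/32 + 16/32 + 16/32 + 1/32 + 2/32 + 2/32 + 2/32 + 4/32 = 75/32 = 2.34375.

2.34375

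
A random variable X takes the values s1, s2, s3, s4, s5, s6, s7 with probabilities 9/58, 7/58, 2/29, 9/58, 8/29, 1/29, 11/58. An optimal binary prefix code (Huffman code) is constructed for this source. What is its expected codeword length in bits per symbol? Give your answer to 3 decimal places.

2.638 bits/symbol

Repeatedly combine the two least-probable nodes; the expected code length is the sum of the merged weights.
merge 1/29 + 2/29 → 3/29
merge 3/29 + 7/58 → 13/58
merge 9/58 + 9/58 → 9/29
merge 11/58 + 13/58 → 12/29
merge 8/29 + 9/29 → 17/29
merge 12/29 + 17/29 → 1
L = 3/29 + 13/58 + 9/29 + 12/29 + 17/29 + 1 = 153/58 ≈ 2.638 bits/symbol.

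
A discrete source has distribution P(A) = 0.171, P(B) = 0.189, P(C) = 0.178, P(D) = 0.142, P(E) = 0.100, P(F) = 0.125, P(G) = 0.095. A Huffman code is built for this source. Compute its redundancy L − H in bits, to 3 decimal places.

Entropy H = −Σ p log₂ p ≈ 2.7629 bits.
Huffman merges: 19/200+1/10→39/200; 1/8+71/500→267/1000; 171/1000+89/500→349/1000; 189/1000+39/200→48/125; 267/1000+349/1000→77/125; 48/125+77/125→1. L = 2811/1000 ≈ 2.8110.
L − H = 2.8110 − 2.7629 = 0.048 bits.

0.048 bits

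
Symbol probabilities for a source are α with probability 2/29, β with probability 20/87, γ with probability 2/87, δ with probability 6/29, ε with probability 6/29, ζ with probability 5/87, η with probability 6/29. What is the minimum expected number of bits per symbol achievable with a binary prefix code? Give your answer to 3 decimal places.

Repeatedly combine the two least-probable nodes; the expected code length is the sum of the merged weights.
merge 2/87 + 5/87 → 7/87
merge 2/29 + 7/87 → 13/87
merge 13/87 + 6/29 → 31/87
merge 6/29 + 6/29 → 12/29
merge 20/87 + 31/87 → 17/29
merge 12/29 + 17/29 → 1
L = 7/87 + 13/87 + 31/87 + 12/29 + 17/29 + 1 = 75/29 ≈ 2.586 bits/symbol.

2.586 bits/symbol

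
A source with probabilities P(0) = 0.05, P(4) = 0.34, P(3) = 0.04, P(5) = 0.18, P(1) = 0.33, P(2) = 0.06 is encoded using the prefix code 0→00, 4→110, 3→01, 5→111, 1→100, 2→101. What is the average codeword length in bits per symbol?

2.91 bits/symbol

L̄ = Σ pᵢ·ℓᵢ = 0.05·2 + 0.34·3 + 0.04·2 + 0.18·3 + 0.33·3 + 0.06·3 = 2.91 bits/symbol.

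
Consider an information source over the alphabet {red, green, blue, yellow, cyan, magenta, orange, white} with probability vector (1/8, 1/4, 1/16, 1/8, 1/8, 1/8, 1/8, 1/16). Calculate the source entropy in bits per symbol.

2.875 bits

Each probability is a power of 1/2, so log₂(1/p) is an integer.
H = Σ p·log₂(1/p) = 1/8·3 + 1/4·2 + 1/16·4 + 1/8·3 + 1/8·3 + 1/8·3 + 1/8·3 + 1/16·4 = 2.875 bits.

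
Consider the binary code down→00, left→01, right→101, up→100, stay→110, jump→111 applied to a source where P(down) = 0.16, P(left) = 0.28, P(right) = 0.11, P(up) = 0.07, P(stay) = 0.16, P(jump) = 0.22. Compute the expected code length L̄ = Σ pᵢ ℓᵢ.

L̄ = Σ pᵢ·ℓᵢ = 0.16·2 + 0.28·2 + 0.11·3 + 0.07·3 + 0.16·3 + 0.22·3 = 2.56 bits/symbol.

2.56 bits/symbol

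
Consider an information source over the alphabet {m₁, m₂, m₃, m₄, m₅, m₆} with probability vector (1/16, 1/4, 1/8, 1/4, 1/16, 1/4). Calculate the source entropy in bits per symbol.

2.375 bits

Each probability is a power of 1/2, so log₂(1/p) is an integer.
H = Σ p·log₂(1/p) = 1/16·4 + 1/4·2 + 1/8·3 + 1/4·2 + 1/16·4 + 1/4·2 = 2.375 bits.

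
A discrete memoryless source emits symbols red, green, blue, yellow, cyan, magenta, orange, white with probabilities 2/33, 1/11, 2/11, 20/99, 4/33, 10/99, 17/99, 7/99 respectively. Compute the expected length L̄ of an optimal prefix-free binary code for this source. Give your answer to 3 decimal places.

2.929 bits/symbol

Repeatedly combine the two least-probable nodes; the expected code length is the sum of the merged weights.
merge 2/33 + 7/99 → 13/99
merge 1/11 + 10/99 → 19/99
merge 4/33 + 13/99 → 25/99
merge 17/99 + 2/11 → 35/99
merge 19/99 + 20/99 → 13/33
merge 25/99 + 35/99 → 20/33
merge 13/33 + 20/33 → 1
L = 13/99 + 19/99 + 25/99 + 35/99 + 13/33 + 20/33 + 1 = 290/99 ≈ 2.929 bits/symbol.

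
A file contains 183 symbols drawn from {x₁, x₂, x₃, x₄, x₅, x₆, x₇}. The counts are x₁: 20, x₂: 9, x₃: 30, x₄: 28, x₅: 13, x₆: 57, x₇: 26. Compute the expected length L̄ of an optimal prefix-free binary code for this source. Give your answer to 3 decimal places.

2.645 bits/symbol

Probabilities are the counts divided by 183.
Repeatedly combine the two least-probable nodes; the expected code length is the sum of the merged weights.
merge 3/61 + 13/183 → 22/183
merge 20/183 + 22/183 → 14/61
merge 26/183 + 28/183 → 18/61
merge 10/61 + 14/61 → 24/61
merge 18/61 + 19/61 → 37/61
merge 24/61 + 37/61 → 1
L = 22/183 + 14/61 + 18/61 + 24/61 + 37/61 + 1 = 484/183 ≈ 2.645 bits/symbol.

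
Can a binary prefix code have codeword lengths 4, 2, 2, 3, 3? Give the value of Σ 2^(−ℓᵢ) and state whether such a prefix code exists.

0.8125; yes

With common denominator 2^4 = 16: Σ 2^(−ℓᵢ) = 1/16 + 4/16 + 4/16 + 2/16 + 2/16 = 13/16 = 0.8125.
Kraft's inequality requires Σ ≤ 1; here Σ = 0.8125 ≤ 1, so such a prefix code exists.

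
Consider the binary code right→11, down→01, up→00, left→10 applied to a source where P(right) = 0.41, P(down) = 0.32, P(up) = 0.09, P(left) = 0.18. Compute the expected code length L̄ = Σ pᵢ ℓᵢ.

2 bits/symbol

L̄ = Σ pᵢ·ℓᵢ = 0.41·2 + 0.32·2 + 0.09·2 + 0.18·2 = 2 bits/symbol.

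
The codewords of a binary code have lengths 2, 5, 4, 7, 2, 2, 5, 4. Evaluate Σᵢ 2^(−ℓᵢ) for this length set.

With common denominator 2^7 = 128: Σ 2^(−ℓᵢ) = 32/128 + 4/128 + 8/128 + 1/128 + 32/128 + 32/128 + 4/128 + 8/128 = 121/128 = 0.9453125.

0.9453125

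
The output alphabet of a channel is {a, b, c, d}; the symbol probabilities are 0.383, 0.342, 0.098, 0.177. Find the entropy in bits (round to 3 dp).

H = −Σ pᵢ log₂ pᵢ.
−0.383·log₂(0.383) = 0.5303
−0.342·log₂(0.342) = 0.5294
−0.098·log₂(0.098) = 0.3284
−0.177·log₂(0.177) = 0.4422
Sum ≈ 1.8303 → 1.830 bits.

1.830 bits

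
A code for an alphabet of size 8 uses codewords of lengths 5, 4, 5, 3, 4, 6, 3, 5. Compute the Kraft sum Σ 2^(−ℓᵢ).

With common denominator 2^6 = 64: Σ 2^(−ℓᵢ) = 2/64 + 4/64 + 2/64 + 8/64 + 4/64 + 1/64 + 8/64 + 2/64 = 31/64 = 0.484375.

0.484375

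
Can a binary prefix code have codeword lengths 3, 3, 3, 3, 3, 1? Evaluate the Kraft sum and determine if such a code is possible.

With common denominator 2^3 = 8: Σ 2^(−ℓᵢ) = 1/8 + 1/8 + 1/8 + 1/8 + 1/8 + 4/8 = 9/8 = 1.125.
Kraft's inequality requires Σ ≤ 1; here Σ = 1.125 > 1, so no such prefix code exists.

1.125; no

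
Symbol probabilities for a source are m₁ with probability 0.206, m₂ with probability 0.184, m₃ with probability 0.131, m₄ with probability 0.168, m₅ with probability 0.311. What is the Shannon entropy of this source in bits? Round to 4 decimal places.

2.2594 bits

H = −Σ pᵢ log₂ pᵢ.
−0.206·log₂(0.206) = 0.4695
−0.184·log₂(0.184) = 0.4494
−0.131·log₂(0.131) = 0.3841
−0.168·log₂(0.168) = 0.4323
−0.311·log₂(0.311) = 0.5240
Sum ≈ 2.2594 → 2.2594 bits.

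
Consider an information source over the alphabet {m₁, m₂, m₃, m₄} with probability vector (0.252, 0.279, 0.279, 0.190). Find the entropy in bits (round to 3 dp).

H = −Σ pᵢ log₂ pᵢ.
−0.252·log₂(0.252) = 0.5011
−0.279·log₂(0.279) = 0.5138
−0.279·log₂(0.279) = 0.5138
−0.190·log₂(0.190) = 0.4552
Sum ≈ 1.9840 → 1.984 bits.

1.984 bits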